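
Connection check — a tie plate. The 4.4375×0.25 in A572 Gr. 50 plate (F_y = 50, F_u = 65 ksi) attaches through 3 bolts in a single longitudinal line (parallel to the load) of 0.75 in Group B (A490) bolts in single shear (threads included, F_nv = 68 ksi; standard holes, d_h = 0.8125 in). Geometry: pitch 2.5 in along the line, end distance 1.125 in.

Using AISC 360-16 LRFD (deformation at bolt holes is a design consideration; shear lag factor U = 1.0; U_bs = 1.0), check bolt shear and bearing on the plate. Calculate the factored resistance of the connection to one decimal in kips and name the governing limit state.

54.4 kips (bearing governs)

Bolt shear: A_b = π(0.75)²/4 = 0.44179 in². φR_n = 0.75 × 68 × 0.44179 × 3 × 1 = 67.6 kips.
Bearing (0.25 in plate, F_u = 65 ksi): end bolts L_c = 1.125 − 0.8125/2 = 0.71875, R_n = min(1.2×0.71875×0.25×65, 2.4×0.75×0.25×65) = 14.016 kips/bolt; interior L_c = 2.5 − 0.8125 = 1.6875, R_n = 29.25 kips/bolt. φR_n = 0.75 × (1×14.016 + 2×29.25) = 54.4 kips.
Governing: min(67.6, 54.4) = 54.4 kips → bearing.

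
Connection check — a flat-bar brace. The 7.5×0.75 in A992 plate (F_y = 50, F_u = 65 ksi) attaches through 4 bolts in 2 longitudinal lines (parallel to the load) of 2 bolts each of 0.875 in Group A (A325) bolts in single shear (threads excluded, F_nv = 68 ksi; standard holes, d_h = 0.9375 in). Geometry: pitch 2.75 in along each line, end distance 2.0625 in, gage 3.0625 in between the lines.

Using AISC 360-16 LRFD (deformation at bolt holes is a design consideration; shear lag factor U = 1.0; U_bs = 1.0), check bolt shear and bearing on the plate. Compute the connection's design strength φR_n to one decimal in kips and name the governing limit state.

122.7 kips (bolt shear governs)

Bolt shear: A_b = π(0.875)²/4 = 0.60132 in². φR_n = 0.75 × 68 × 0.60132 × 4 × 1 = 122.7 kips.
Bearing (0.75 in plate, F_u = 65 ksi): end bolts L_c = 2.0625 − 0.9375/2 = 1.59375, R_n = min(1.2×1.59375×0.75×65, 2.4×0.875×0.75×65) = 93.234 kips/bolt; interior L_c = 2.75 − 0.9375 = 1.8125, R_n = 102.38 kips/bolt. φR_n = 0.75 × (2×93.234 + 2×102.38) = 293.4 kips.
Governing: min(122.7, 293.4) = 122.7 kips → bolt shear.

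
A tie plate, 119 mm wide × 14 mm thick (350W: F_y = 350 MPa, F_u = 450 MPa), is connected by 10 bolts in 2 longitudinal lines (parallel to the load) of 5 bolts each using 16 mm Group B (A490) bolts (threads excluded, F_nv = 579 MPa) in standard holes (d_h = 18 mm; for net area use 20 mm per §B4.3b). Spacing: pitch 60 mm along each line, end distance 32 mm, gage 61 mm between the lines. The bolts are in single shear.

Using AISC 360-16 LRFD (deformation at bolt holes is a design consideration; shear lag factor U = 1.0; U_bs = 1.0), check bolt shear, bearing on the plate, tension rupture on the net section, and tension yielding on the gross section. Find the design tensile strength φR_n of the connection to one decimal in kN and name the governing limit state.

Bolt shear: A_b = π(16)²/4 = 201.06 mm². φR_n = 0.75 × 579 × 201.06 × 10 × 1 = 873.1 kN.
Bearing (14 mm plate, F_u = 450 MPa): end bolts L_c = 32 − 18/2 = 23, R_n = min(1.2×23×14×450, 2.4×16×14×450) = 173.88 kN/bolt; interior L_c = 60 − 18 = 42, R_n = 241.92 kN/bolt. φR_n = 0.75 × (2×173.88 + 8×241.92) = 1712.3 kN.
Tension rupture (net): A_n = (119 − 2×20)×14 = 1106 mm² (U = 1.0, A_e = A_n). φR_n = 0.75 × 450 × 1106 = 373.3 kN.
Tension yield (gross): A_g = 119×14 = 1666 mm². φR_n = 0.90 × 350 × 1666 = 524.8 kN.
Governing: min(873.1, 1712.3, 373.3, 524.8) = 373.3 kN → net-section rupture.

373.3 kN (net-section rupture governs)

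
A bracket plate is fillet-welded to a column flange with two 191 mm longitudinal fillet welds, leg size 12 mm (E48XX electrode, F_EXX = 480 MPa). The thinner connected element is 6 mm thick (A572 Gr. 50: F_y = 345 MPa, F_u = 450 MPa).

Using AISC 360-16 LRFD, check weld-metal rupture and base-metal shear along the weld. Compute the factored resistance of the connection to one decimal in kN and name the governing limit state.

Weld metal: throat = 0.707×12 = 8.484 mm, L = 2×191 = 382 mm. φR_n = 0.75 × 0.6 × 480 × 8.484 × 382 = 700.0 kN.
Base metal shear (6 mm plate): yield φR_n = 1.0×0.6×345×6×382 = 474.4 kN; rupture φR_n = 0.75×0.6×450×6×382 = 464.1 kN; take 464.1 kN (rupture).
Governing: min(700.0, 464.1) = 464.1 kN → base-metal shear.

464.1 kN (base-metal shear governs)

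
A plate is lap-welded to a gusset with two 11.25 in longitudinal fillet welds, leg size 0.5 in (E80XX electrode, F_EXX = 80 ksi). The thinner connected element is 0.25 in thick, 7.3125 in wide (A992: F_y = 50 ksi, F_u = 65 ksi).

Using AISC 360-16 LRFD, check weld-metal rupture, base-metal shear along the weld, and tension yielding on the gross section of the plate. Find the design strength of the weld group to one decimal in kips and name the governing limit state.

Weld metal: throat = 0.707×0.5 = 0.3535 in, L = 2×11.25 = 22.5 in. φR_n = 0.75 × 0.6 × 80 × 0.3535 × 22.5 = 286.3 kips.
Base metal shear (0.25 in plate): yield φR_n = 1.0×0.6×50×0.25×22.5 = 168.8 kips; rupture φR_n = 0.75×0.6×65×0.25×22.5 = 164.5 kips; take 164.5 kips (rupture).
Tension yield (gross): A_g = 7.3125×0.25 = 1.8281 in². φR_n = 0.90 × 50 × 1.8281 = 82.3 kips.
Governing: min(286.3, 164.5, 82.3) = 82.3 kips → gross-section yield.

82.3 kips (gross-section yield governs)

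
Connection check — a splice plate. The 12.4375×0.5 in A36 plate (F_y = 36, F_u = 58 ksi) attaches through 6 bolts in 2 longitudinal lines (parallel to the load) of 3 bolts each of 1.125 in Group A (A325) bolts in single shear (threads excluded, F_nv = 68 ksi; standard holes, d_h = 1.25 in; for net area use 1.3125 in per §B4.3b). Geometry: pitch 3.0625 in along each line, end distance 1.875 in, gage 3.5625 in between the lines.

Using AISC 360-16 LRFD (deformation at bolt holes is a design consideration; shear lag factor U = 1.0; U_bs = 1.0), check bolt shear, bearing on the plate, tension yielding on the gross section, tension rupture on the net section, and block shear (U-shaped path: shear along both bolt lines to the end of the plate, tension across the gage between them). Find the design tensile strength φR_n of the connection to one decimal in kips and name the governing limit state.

Bolt shear: A_b = π(1.125)²/4 = 0.99402 in². φR_n = 0.75 × 68 × 0.99402 × 6 × 1 = 304.2 kips.
Bearing (0.5 in plate, F_u = 58 ksi): end bolts L_c = 1.875 − 1.25/2 = 1.25, R_n = min(1.2×1.25×0.5×58, 2.4×1.125×0.5×58) = 43.5 kips/bolt; interior L_c = 3.0625 − 1.25 = 1.8125, R_n = 63.075 kips/bolt. φR_n = 0.75 × (2×43.5 + 4×63.075) = 254.5 kips.
Tension yield (gross): A_g = 12.4375×0.5 = 6.2188 in². φR_n = 0.90 × 36 × 6.2188 = 201.5 kips.
Tension rupture (net): A_n = (12.4375 − 2×1.3125)×0.5 = 4.9063 in² (U = 1.0, A_e = A_n). φR_n = 0.75 × 58 × 4.9063 = 213.4 kips.
Block shear: shear path 2×[1.875+2×3.0625] = 2×8 in, A_gv = 8, A_nv = 2×(8 − 2.5×1.3125)×0.5 = 4.7188 in²; tension across gage: (3.5625 − 1×1.3125)×0.5 = 1.125 in². R_n = min(0.6×58×4.7188, 0.6×36×8) + 1.0×58×1.125 = min(164.21, 172.8) + 65.25 = 229.46 kips. φR_n = 0.75 × 229.46 = 172.1 kips.
Governing: min(304.2, 254.5, 201.5, 213.4, 172.1) = 172.1 kips → block shear.

172.1 kips (block shear governs)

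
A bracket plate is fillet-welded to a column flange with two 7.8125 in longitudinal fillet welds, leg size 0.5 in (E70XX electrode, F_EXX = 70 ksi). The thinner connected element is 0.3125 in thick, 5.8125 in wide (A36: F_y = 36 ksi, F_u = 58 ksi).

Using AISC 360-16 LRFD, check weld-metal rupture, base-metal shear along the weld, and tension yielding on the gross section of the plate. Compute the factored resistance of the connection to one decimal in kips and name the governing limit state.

Weld metal: throat = 0.707×0.5 = 0.3535 in, L = 2×7.8125 = 15.625 in. φR_n = 0.75 × 0.6 × 70 × 0.3535 × 15.625 = 174.0 kips.
Base metal shear (0.3125 in plate): yield φR_n = 1.0×0.6×36×0.3125×15.625 = 105.5 kips; rupture φR_n = 0.75×0.6×58×0.3125×15.625 = 127.4 kips; take 105.5 kips (yield).
Tension yield (gross): A_g = 5.8125×0.3125 = 1.8164 in². φR_n = 0.90 × 36 × 1.8164 = 58.9 kips.
Governing: min(174.0, 105.5, 58.9) = 58.9 kips → gross-section yield.

58.9 kips (gross-section yield governs)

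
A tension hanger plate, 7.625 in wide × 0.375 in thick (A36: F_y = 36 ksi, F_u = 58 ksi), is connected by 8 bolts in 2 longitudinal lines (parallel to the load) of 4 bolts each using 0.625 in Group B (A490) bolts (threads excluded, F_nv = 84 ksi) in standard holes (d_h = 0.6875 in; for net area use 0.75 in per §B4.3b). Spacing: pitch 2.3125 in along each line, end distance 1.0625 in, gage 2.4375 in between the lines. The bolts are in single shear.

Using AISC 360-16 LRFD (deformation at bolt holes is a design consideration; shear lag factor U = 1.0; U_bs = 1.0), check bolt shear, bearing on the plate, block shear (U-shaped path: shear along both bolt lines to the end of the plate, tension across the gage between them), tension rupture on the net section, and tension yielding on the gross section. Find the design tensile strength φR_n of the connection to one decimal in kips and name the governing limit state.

Bolt shear: A_b = π(0.625)²/4 = 0.3068 in². φR_n = 0.75 × 84 × 0.3068 × 8 × 1 = 154.6 kips.
Bearing (0.375 in plate, F_u = 58 ksi): end bolts L_c = 1.0625 − 0.6875/2 = 0.71875, R_n = min(1.2×0.71875×0.375×58, 2.4×0.625×0.375×58) = 18.759 kips/bolt; interior L_c = 2.3125 − 0.6875 = 1.625, R_n = 32.625 kips/bolt. φR_n = 0.75 × (2×18.759 + 6×32.625) = 175.0 kips.
Block shear: shear path 2×[1.0625+3×2.3125] = 2×8 in, A_gv = 6, A_nv = 2×(8 − 3.5×0.75)×0.375 = 4.0313 in²; tension across gage: (2.4375 − 1×0.75)×0.375 = 0.63281 in². R_n = min(0.6×58×4.0313, 0.6×36×6) + 1.0×58×0.63281 = min(140.29, 129.6) + 36.703 = 166.3 kips. φR_n = 0.75 × 166.3 = 124.7 kips.
Tension rupture (net): A_n = (7.625 − 2×0.75)×0.375 = 2.2969 in² (U = 1.0, A_e = A_n). φR_n = 0.75 × 58 × 2.2969 = 99.9 kips.
Tension yield (gross): A_g = 7.625×0.375 = 2.8594 in². φR_n = 0.90 × 36 × 2.8594 = 92.6 kips.
Governing: min(154.6, 175.0, 124.7, 99.9, 92.6) = 92.6 kips → gross-section yield.

92.6 kips (gross-section yield governs)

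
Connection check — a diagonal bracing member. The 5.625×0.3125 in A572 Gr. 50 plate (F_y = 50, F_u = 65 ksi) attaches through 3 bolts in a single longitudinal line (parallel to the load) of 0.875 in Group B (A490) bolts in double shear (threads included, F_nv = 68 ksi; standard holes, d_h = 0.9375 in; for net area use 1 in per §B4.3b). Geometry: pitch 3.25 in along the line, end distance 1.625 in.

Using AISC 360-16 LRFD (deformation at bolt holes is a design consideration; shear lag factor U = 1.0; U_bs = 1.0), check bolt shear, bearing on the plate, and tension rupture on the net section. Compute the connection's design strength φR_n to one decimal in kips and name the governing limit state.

Bolt shear: A_b = π(0.875)²/4 = 0.60132 in². φR_n = 0.75 × 68 × 0.60132 × 3 × 2 = 184.0 kips.
Bearing (0.3125 in plate, F_u = 65 ksi): end bolts L_c = 1.625 − 0.9375/2 = 1.15625, R_n = min(1.2×1.15625×0.3125×65, 2.4×0.875×0.3125×65) = 28.184 kips/bolt; interior L_c = 3.25 − 0.9375 = 2.3125, R_n = 42.656 kips/bolt. φR_n = 0.75 × (1×28.184 + 2×42.656) = 85.1 kips.
Tension rupture (net): A_n = (5.625 − 1×1)×0.3125 = 1.4453 in² (U = 1.0, A_e = A_n). φR_n = 0.75 × 65 × 1.4453 = 70.5 kips.
Governing: min(184.0, 85.1, 70.5) = 70.5 kips → net-section rupture.

70.5 kips (net-section rupture governs)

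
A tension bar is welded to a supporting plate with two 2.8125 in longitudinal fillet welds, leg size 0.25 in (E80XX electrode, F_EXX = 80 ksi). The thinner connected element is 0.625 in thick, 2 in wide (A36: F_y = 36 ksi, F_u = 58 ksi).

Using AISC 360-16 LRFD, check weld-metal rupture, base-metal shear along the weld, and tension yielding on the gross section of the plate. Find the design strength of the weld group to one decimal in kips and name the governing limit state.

35.8 kips (weld metal governs)

Weld metal: throat = 0.707×0.25 = 0.17675 in, L = 2×2.8125 = 5.625 in. φR_n = 0.75 × 0.6 × 80 × 0.17675 × 5.625 = 35.8 kips.
Base metal shear (0.625 in plate): yield φR_n = 1.0×0.6×36×0.625×5.625 = 75.9 kips; rupture φR_n = 0.75×0.6×58×0.625×5.625 = 91.8 kips; take 75.9 kips (yield).
Tension yield (gross): A_g = 2×0.625 = 1.25 in². φR_n = 0.90 × 36 × 1.25 = 40.5 kips.
Governing: min(35.8, 75.9, 40.5) = 35.8 kips → weld metal.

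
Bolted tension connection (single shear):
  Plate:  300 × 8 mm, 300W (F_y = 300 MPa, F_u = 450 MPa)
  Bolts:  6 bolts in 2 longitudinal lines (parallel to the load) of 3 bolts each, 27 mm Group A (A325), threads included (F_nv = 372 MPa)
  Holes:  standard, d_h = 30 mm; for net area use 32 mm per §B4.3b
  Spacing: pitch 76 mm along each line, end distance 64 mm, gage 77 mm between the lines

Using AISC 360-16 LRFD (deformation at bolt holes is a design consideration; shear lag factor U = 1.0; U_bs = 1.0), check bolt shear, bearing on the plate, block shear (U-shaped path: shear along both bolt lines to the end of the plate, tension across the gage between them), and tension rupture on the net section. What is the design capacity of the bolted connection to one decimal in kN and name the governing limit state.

Bolt shear: A_b = π(27)²/4 = 572.56 mm². φR_n = 0.75 × 372 × 572.56 × 6 × 1 = 958.5 kN.
Bearing (8 mm plate, F_u = 450 MPa): end bolts L_c = 64 − 30/2 = 49, R_n = min(1.2×49×8×450, 2.4×27×8×450) = 211.68 kN/bolt; interior L_c = 76 − 30 = 46, R_n = 198.72 kN/bolt. φR_n = 0.75 × (2×211.68 + 4×198.72) = 913.7 kN.
Block shear: shear path 2×[64+2×76] = 2×216 mm, A_gv = 3456, A_nv = 2×(216 − 2.5×32)×8 = 2176 mm²; tension across gage: (77 − 1×32)×8 = 360 mm². R_n = min(0.6×450×2176, 0.6×300×3456) + 1.0×450×360 = min(587.52, 622.08) + 162 = 749.52 kN. φR_n = 0.75 × 749.52 = 562.1 kN.
Tension rupture (net): A_n = (300 − 2×32)×8 = 1888 mm² (U = 1.0, A_e = A_n). φR_n = 0.75 × 450 × 1888 = 637.2 kN.
Governing: min(958.5, 913.7, 562.1, 637.2) = 562.1 kN → block shear.

562.1 kN (block shear governs)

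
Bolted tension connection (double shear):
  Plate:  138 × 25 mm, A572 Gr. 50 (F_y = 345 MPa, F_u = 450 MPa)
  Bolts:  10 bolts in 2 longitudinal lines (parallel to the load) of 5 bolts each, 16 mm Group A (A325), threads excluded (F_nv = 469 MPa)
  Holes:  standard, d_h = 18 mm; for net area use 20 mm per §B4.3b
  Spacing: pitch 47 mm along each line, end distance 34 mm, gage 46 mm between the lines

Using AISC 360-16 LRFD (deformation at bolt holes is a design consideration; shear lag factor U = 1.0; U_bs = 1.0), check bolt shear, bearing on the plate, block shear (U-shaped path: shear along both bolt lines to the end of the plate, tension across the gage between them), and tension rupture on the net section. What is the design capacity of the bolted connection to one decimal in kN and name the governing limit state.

826.9 kN (net-section rupture governs)

Bolt shear: A_b = π(16)²/4 = 201.06 mm². φR_n = 0.75 × 469 × 201.06 × 10 × 2 = 1414.5 kN.
Bearing (25 mm plate, F_u = 450 MPa): end bolts L_c = 34 − 18/2 = 25, R_n = min(1.2×25×25×450, 2.4×16×25×450) = 337.5 kN/bolt; interior L_c = 47 − 18 = 29, R_n = 391.5 kN/bolt. φR_n = 0.75 × (2×337.5 + 8×391.5) = 2855.3 kN.
Block shear: shear path 2×[34+4×47] = 2×222 mm, A_gv = 11100, A_nv = 2×(222 − 4.5×20)×25 = 6600 mm²; tension across gage: (46 − 1×20)×25 = 650 mm². R_n = min(0.6×450×6600, 0.6×345×11100) + 1.0×450×650 = min(1782, 2297.7) + 292.5 = 2074.5 kN. φR_n = 0.75 × 2074.5 = 1555.9 kN.
Tension rupture (net): A_n = (138 − 2×20)×25 = 2450 mm² (U = 1.0, A_e = A_n). φR_n = 0.75 × 450 × 2450 = 826.9 kN.
Governing: min(1414.5, 2855.3, 1555.9, 826.9) = 826.9 kN → net-section rupture.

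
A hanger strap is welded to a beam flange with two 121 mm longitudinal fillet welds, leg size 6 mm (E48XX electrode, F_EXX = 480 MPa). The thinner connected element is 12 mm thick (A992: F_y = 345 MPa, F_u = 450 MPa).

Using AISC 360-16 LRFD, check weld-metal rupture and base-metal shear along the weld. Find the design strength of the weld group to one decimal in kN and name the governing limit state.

221.7 kN (weld metal governs)

Weld metal: throat = 0.707×6 = 4.242 mm, L = 2×121 = 242 mm. φR_n = 0.75 × 0.6 × 480 × 4.242 × 242 = 221.7 kN.
Base metal shear (12 mm plate): yield φR_n = 1.0×0.6×345×12×242 = 601.1 kN; rupture φR_n = 0.75×0.6×450×12×242 = 588.1 kN; take 588.1 kN (rupture).
Governing: min(221.7, 588.1) = 221.7 kN → weld metal.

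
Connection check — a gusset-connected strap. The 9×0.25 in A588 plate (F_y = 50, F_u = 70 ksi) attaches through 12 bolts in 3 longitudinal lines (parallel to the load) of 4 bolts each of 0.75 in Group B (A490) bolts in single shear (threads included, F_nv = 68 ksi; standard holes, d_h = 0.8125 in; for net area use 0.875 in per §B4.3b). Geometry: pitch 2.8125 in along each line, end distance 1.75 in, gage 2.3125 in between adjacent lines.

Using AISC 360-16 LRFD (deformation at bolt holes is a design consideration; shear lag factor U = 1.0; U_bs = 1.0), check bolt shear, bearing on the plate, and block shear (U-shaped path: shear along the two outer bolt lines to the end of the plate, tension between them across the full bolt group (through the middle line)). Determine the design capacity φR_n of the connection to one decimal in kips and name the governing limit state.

Bolt shear: A_b = π(0.75)²/4 = 0.44179 in². φR_n = 0.75 × 68 × 0.44179 × 12 × 1 = 270.4 kips.
Bearing (0.25 in plate, F_u = 70 ksi): end bolts L_c = 1.75 − 0.8125/2 = 1.34375, R_n = min(1.2×1.34375×0.25×70, 2.4×0.75×0.25×70) = 28.219 kips/bolt; interior L_c = 2.8125 − 0.8125 = 2, R_n = 31.5 kips/bolt. φR_n = 0.75 × (3×28.219 + 9×31.5) = 276.1 kips.
Block shear: shear path 2×[1.75+3×2.8125] = 2×10.1875 in, A_gv = 5.0938, A_nv = 2×(10.1875 − 3.5×0.875)×0.25 = 3.5625 in²; tension across gage: (4.625 − 2×0.875)×0.25 = 0.71875 in². R_n = min(0.6×70×3.5625, 0.6×50×5.0938) + 1.0×70×0.71875 = min(149.63, 152.81) + 50.313 = 199.94 kips. φR_n = 0.75 × 199.94 = 150.0 kips.
Governing: min(270.4, 276.1, 150.0) = 150.0 kips → block shear.

150.0 kips (block shear governs)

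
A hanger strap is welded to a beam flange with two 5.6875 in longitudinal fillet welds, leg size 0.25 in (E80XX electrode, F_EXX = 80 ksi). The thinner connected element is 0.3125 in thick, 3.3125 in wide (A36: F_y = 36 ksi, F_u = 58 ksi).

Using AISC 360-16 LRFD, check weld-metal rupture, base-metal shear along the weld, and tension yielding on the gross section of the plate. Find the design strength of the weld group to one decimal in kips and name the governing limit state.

Weld metal: throat = 0.707×0.25 = 0.17675 in, L = 2×5.6875 = 11.375 in. φR_n = 0.75 × 0.6 × 80 × 0.17675 × 11.375 = 72.4 kips.
Base metal shear (0.3125 in plate): yield φR_n = 1.0×0.6×36×0.3125×11.375 = 76.8 kips; rupture φR_n = 0.75×0.6×58×0.3125×11.375 = 92.8 kips; take 76.8 kips (yield).
Tension yield (gross): A_g = 3.3125×0.3125 = 1.0352 in². φR_n = 0.90 × 36 × 1.0352 = 33.5 kips.
Governing: min(72.4, 76.8, 33.5) = 33.5 kips → gross-section yield.

33.5 kips (gross-section yield governs)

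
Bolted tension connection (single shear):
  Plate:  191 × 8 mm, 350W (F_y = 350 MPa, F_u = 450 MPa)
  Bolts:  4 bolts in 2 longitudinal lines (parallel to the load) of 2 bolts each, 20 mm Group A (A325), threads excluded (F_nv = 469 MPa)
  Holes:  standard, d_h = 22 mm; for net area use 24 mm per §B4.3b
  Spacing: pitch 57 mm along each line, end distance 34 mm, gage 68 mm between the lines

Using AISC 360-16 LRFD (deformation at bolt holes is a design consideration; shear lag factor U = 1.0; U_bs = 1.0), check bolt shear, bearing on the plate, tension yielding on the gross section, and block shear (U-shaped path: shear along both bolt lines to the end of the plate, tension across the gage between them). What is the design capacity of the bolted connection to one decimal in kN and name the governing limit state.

Bolt shear: A_b = π(20)²/4 = 314.16 mm². φR_n = 0.75 × 469 × 314.16 × 4 × 1 = 442.0 kN.
Bearing (8 mm plate, F_u = 450 MPa): end bolts L_c = 34 − 22/2 = 23, R_n = min(1.2×23×8×450, 2.4×20×8×450) = 99.36 kN/bolt; interior L_c = 57 − 22 = 35, R_n = 151.2 kN/bolt. φR_n = 0.75 × (2×99.36 + 2×151.2) = 375.8 kN.
Tension yield (gross): A_g = 191×8 = 1528 mm². φR_n = 0.90 × 350 × 1528 = 481.3 kN.
Block shear: shear path 2×[34+1×57] = 2×91 mm, A_gv = 1456, A_nv = 2×(91 − 1.5×24)×8 = 880 mm²; tension across gage: (68 − 1×24)×8 = 352 mm². R_n = min(0.6×450×880, 0.6×350×1456) + 1.0×450×352 = min(237.6, 305.76) + 158.4 = 396 kN. φR_n = 0.75 × 396 = 297.0 kN.
Governing: min(442.0, 375.8, 481.3, 297.0) = 297.0 kN → block shear.

297.0 kN (block shear governs)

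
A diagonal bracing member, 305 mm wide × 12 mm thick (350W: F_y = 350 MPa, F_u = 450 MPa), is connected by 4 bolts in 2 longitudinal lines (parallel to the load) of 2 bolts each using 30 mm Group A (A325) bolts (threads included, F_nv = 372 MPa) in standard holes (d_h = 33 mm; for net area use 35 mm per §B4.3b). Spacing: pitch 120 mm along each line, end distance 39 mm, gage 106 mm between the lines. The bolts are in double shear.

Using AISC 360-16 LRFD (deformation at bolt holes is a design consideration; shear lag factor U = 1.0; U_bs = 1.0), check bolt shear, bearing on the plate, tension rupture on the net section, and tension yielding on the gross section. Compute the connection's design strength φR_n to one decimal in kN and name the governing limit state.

Bolt shear: A_b = π(30)²/4 = 706.86 mm². φR_n = 0.75 × 372 × 706.86 × 4 × 2 = 1577.7 kN.
Bearing (12 mm plate, F_u = 450 MPa): end bolts L_c = 39 − 33/2 = 22.5, R_n = min(1.2×22.5×12×450, 2.4×30×12×450) = 145.8 kN/bolt; interior L_c = 120 − 33 = 87, R_n = 388.8 kN/bolt. φR_n = 0.75 × (2×145.8 + 2×388.8) = 801.9 kN.
Tension rupture (net): A_n = (305 − 2×35)×12 = 2820 mm² (U = 1.0, A_e = A_n). φR_n = 0.75 × 450 × 2820 = 951.8 kN.
Tension yield (gross): A_g = 305×12 = 3660 mm². φR_n = 0.90 × 350 × 3660 = 1152.9 kN.
Governing: min(1577.7, 801.9, 951.8, 1152.9) = 801.9 kN → bearing.

801.9 kN (bearing governs)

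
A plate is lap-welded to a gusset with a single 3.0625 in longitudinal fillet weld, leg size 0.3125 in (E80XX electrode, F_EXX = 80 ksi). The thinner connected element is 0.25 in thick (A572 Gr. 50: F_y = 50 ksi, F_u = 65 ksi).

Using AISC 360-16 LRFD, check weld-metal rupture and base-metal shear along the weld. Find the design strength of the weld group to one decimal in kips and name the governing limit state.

22.4 kips (base-metal shear governs)

Weld metal: throat = 0.707×0.3125 = 0.22094 in, L = 3.0625 in. φR_n = 0.75 × 0.6 × 80 × 0.22094 × 3.0625 = 24.4 kips.
Base metal shear (0.25 in plate): yield φR_n = 1.0×0.6×50×0.25×3.0625 = 23.0 kips; rupture φR_n = 0.75×0.6×65×0.25×3.0625 = 22.4 kips; take 22.4 kips (rupture).
Governing: min(24.4, 22.4) = 22.4 kips → base-metal shear.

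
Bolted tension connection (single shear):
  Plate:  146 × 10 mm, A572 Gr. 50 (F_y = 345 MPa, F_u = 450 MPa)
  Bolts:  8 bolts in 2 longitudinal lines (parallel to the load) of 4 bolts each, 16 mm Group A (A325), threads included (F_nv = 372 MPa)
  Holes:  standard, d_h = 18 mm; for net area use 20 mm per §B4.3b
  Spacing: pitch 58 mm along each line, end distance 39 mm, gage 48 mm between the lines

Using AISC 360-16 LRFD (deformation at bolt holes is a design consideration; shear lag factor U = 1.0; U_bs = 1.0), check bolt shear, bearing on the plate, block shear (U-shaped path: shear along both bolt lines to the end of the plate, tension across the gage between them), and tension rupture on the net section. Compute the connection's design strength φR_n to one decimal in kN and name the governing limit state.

357.8 kN (net-section rupture governs)

Bolt shear: A_b = π(16)²/4 = 201.06 mm². φR_n = 0.75 × 372 × 201.06 × 8 × 1 = 448.8 kN.
Bearing (10 mm plate, F_u = 450 MPa): end bolts L_c = 39 − 18/2 = 30, R_n = min(1.2×30×10×450, 2.4×16×10×450) = 162 kN/bolt; interior L_c = 58 − 18 = 40, R_n = 172.8 kN/bolt. φR_n = 0.75 × (2×162 + 6×172.8) = 1020.6 kN.
Block shear: shear path 2×[39+3×58] = 2×213 mm, A_gv = 4260, A_nv = 2×(213 − 3.5×20)×10 = 2860 mm²; tension across gage: (48 − 1×20)×10 = 280 mm². R_n = min(0.6×450×2860, 0.6×345×4260) + 1.0×450×280 = min(772.2, 881.82) + 126 = 898.2 kN. φR_n = 0.75 × 898.2 = 673.7 kN.
Tension rupture (net): A_n = (146 − 2×20)×10 = 1060 mm² (U = 1.0, A_e = A_n). φR_n = 0.75 × 450 × 1060 = 357.8 kN.
Governing: min(448.8, 1020.6, 673.7, 357.8) = 357.8 kN → net-section rupture.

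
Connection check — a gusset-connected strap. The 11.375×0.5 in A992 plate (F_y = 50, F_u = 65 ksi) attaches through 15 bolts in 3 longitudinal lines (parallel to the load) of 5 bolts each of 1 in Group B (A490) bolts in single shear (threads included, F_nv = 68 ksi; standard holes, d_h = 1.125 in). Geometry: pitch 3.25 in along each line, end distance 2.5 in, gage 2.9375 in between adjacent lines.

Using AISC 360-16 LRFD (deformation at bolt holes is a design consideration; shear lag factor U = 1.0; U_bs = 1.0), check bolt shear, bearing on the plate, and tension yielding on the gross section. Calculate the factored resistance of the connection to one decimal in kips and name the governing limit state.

Bolt shear: A_b = π(1)²/4 = 0.7854 in². φR_n = 0.75 × 68 × 0.7854 × 15 × 1 = 600.8 kips.
Bearing (0.5 in plate, F_u = 65 ksi): end bolts L_c = 2.5 − 1.125/2 = 1.9375, R_n = min(1.2×1.9375×0.5×65, 2.4×1×0.5×65) = 75.563 kips/bolt; interior L_c = 3.25 − 1.125 = 2.125, R_n = 78 kips/bolt. φR_n = 0.75 × (3×75.563 + 12×78) = 872.0 kips.
Tension yield (gross): A_g = 11.375×0.5 = 5.6875 in². φR_n = 0.90 × 50 × 5.6875 = 255.9 kips.
Governing: min(600.8, 872.0, 255.9) = 255.9 kips → gross-section yield.

255.9 kips (gross-section yield governs)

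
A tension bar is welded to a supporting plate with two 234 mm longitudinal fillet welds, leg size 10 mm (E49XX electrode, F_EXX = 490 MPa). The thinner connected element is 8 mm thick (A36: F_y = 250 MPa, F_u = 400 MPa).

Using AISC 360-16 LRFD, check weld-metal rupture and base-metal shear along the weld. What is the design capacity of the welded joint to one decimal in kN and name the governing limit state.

561.6 kN (base-metal shear governs)

Weld metal: throat = 0.707×10 = 7.07 mm, L = 2×234 = 468 mm. φR_n = 0.75 × 0.6 × 490 × 7.07 × 468 = 729.6 kN.
Base metal shear (8 mm plate): yield φR_n = 1.0×0.6×250×8×468 = 561.6 kN; rupture φR_n = 0.75×0.6×400×8×468 = 673.9 kN; take 561.6 kN (yield).
Governing: min(729.6, 561.6) = 561.6 kN → base-metal shear.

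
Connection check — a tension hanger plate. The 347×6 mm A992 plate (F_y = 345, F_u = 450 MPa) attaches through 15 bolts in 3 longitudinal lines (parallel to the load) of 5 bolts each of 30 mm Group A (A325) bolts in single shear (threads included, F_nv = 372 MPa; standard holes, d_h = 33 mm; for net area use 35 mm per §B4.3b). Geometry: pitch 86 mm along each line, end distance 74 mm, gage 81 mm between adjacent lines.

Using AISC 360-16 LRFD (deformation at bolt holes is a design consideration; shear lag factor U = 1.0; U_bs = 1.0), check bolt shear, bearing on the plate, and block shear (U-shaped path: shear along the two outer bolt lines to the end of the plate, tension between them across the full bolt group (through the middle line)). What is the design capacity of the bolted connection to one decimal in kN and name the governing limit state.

819.3 kN (block shear governs)

Bolt shear: A_b = π(30)²/4 = 706.86 mm². φR_n = 0.75 × 372 × 706.86 × 15 × 1 = 2958.2 kN.
Bearing (6 mm plate, F_u = 450 MPa): end bolts L_c = 74 − 33/2 = 57.5, R_n = min(1.2×57.5×6×450, 2.4×30×6×450) = 186.3 kN/bolt; interior L_c = 86 − 33 = 53, R_n = 171.72 kN/bolt. φR_n = 0.75 × (3×186.3 + 12×171.72) = 1964.7 kN.
Block shear: shear path 2×[74+4×86] = 2×418 mm, A_gv = 5016, A_nv = 2×(418 − 4.5×35)×6 = 3126 mm²; tension across gage: (162 − 2×35)×6 = 552 mm². R_n = min(0.6×450×3126, 0.6×345×5016) + 1.0×450×552 = min(844.02, 1038.3) + 248.4 = 1092.4 kN. φR_n = 0.75 × 1092.4 = 819.3 kN.
Governing: min(2958.2, 1964.7, 819.3) = 819.3 kN → block shear.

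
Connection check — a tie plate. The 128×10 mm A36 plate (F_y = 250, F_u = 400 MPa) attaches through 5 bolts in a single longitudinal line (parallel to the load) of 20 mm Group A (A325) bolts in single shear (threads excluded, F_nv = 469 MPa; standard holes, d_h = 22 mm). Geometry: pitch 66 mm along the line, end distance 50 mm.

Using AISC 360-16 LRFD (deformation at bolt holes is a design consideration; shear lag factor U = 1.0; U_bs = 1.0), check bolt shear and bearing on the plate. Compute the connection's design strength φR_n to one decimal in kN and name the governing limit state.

Bolt shear: A_b = π(20)²/4 = 314.16 mm². φR_n = 0.75 × 469 × 314.16 × 5 × 1 = 552.5 kN.
Bearing (10 mm plate, F_u = 400 MPa): end bolts L_c = 50 − 22/2 = 39, R_n = min(1.2×39×10×400, 2.4×20×10×400) = 187.2 kN/bolt; interior L_c = 66 − 22 = 44, R_n = 192 kN/bolt. φR_n = 0.75 × (1×187.2 + 4×192) = 716.4 kN.
Governing: min(552.5, 716.4) = 552.5 kN → bolt shear.

552.5 kN (bolt shear governs)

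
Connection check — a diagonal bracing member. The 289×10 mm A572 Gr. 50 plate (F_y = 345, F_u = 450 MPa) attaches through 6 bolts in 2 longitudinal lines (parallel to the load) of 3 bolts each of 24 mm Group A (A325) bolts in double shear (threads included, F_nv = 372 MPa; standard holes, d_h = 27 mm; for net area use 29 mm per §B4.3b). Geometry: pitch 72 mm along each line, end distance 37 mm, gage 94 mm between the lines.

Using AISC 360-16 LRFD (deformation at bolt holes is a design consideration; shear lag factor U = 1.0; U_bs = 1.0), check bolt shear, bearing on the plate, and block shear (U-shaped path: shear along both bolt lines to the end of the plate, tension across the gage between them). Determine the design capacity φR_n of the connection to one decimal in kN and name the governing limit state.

Bolt shear: A_b = π(24)²/4 = 452.39 mm². φR_n = 0.75 × 372 × 452.39 × 6 × 2 = 1514.6 kN.
Bearing (10 mm plate, F_u = 450 MPa): end bolts L_c = 37 − 27/2 = 23.5, R_n = min(1.2×23.5×10×450, 2.4×24×10×450) = 126.9 kN/bolt; interior L_c = 72 − 27 = 45, R_n = 243 kN/bolt. φR_n = 0.75 × (2×126.9 + 4×243) = 919.4 kN.
Block shear: shear path 2×[37+2×72] = 2×181 mm, A_gv = 3620, A_nv = 2×(181 − 2.5×29)×10 = 2170 mm²; tension across gage: (94 − 1×29)×10 = 650 mm². R_n = min(0.6×450×2170, 0.6×345×3620) + 1.0×450×650 = min(585.9, 749.34) + 292.5 = 878.4 kN. φR_n = 0.75 × 878.4 = 658.8 kN.
Governing: min(1514.6, 919.4, 658.8) = 658.8 kN → block shear.

658.8 kN (block shear governs)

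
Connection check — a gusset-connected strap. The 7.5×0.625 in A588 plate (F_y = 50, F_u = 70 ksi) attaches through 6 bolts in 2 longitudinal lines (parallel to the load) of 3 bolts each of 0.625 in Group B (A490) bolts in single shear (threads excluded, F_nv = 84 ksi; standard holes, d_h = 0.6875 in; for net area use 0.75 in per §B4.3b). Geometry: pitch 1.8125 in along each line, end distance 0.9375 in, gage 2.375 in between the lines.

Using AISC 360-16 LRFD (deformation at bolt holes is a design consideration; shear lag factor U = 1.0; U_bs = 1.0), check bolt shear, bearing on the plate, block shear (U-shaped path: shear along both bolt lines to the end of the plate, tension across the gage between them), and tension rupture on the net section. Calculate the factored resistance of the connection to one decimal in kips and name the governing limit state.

116.0 kips (bolt shear governs)

Bolt shear: A_b = π(0.625)²/4 = 0.3068 in². φR_n = 0.75 × 84 × 0.3068 × 6 × 1 = 116.0 kips.
Bearing (0.625 in plate, F_u = 70 ksi): end bolts L_c = 0.9375 − 0.6875/2 = 0.59375, R_n = min(1.2×0.59375×0.625×70, 2.4×0.625×0.625×70) = 31.172 kips/bolt; interior L_c = 1.8125 − 0.6875 = 1.125, R_n = 59.063 kips/bolt. φR_n = 0.75 × (2×31.172 + 4×59.063) = 223.9 kips.
Block shear: shear path 2×[0.9375+2×1.8125] = 2×4.5625 in, A_gv = 5.7031, A_nv = 2×(4.5625 − 2.5×0.75)×0.625 = 3.3594 in²; tension across gage: (2.375 − 1×0.75)×0.625 = 1.0156 in². R_n = min(0.6×70×3.3594, 0.6×50×5.7031) + 1.0×70×1.0156 = min(141.09, 171.09) + 71.092 = 212.18 kips. φR_n = 0.75 × 212.18 = 159.1 kips.
Tension rupture (net): A_n = (7.5 − 2×0.75)×0.625 = 3.75 in² (U = 1.0, A_e = A_n). φR_n = 0.75 × 70 × 3.75 = 196.9 kips.
Governing: min(116.0, 223.9, 159.1, 196.9) = 116.0 kips → bolt shear.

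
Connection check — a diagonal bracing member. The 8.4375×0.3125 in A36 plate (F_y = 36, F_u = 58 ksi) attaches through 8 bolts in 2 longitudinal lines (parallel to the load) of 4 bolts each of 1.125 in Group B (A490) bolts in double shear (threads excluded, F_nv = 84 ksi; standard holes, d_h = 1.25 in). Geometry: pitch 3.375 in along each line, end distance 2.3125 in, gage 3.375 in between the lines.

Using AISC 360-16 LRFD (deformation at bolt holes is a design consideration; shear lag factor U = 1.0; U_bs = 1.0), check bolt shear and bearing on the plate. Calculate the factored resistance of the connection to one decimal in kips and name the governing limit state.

263.0 kips (bearing governs)

Bolt shear: A_b = π(1.125)²/4 = 0.99402 in². φR_n = 0.75 × 84 × 0.99402 × 8 × 2 = 1002.0 kips.
Bearing (0.3125 in plate, F_u = 58 ksi): end bolts L_c = 2.3125 − 1.25/2 = 1.6875, R_n = min(1.2×1.6875×0.3125×58, 2.4×1.125×0.3125×58) = 36.703 kips/bolt; interior L_c = 3.375 − 1.25 = 2.125, R_n = 46.219 kips/bolt. φR_n = 0.75 × (2×36.703 + 6×46.219) = 263.0 kips.
Governing: min(1002.0, 263.0) = 263.0 kips → bearing.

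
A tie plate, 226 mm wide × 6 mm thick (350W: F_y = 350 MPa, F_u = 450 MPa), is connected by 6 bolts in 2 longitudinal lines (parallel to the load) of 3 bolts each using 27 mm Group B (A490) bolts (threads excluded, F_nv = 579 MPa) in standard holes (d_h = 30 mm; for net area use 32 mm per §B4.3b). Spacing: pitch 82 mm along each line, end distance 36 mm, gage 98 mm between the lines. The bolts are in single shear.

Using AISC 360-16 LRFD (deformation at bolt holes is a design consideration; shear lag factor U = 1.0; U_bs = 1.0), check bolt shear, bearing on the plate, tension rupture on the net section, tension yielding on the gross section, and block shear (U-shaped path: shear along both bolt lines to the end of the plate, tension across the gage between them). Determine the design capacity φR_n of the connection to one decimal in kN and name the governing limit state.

328.1 kN (net-section rupture governs)

Bolt shear: A_b = π(27)²/4 = 572.56 mm². φR_n = 0.75 × 579 × 572.56 × 6 × 1 = 1491.8 kN.
Bearing (6 mm plate, F_u = 450 MPa): end bolts L_c = 36 − 30/2 = 21, R_n = min(1.2×21×6×450, 2.4×27×6×450) = 68.04 kN/bolt; interior L_c = 82 − 30 = 52, R_n = 168.48 kN/bolt. φR_n = 0.75 × (2×68.04 + 4×168.48) = 607.5 kN.
Tension rupture (net): A_n = (226 − 2×32)×6 = 972 mm² (U = 1.0, A_e = A_n). φR_n = 0.75 × 450 × 972 = 328.1 kN.
Tension yield (gross): A_g = 226×6 = 1356 mm². φR_n = 0.90 × 350 × 1356 = 427.1 kN.
Block shear: shear path 2×[36+2×82] = 2×200 mm, A_gv = 2400, A_nv = 2×(200 − 2.5×32)×6 = 1440 mm²; tension across gage: (98 − 1×32)×6 = 396 mm². R_n = min(0.6×450×1440, 0.6×350×2400) + 1.0×450×396 = min(388.8, 504) + 178.2 = 567 kN. φR_n = 0.75 × 567 = 425.3 kN.
Governing: min(1491.8, 607.5, 328.1, 427.1, 425.3) = 328.1 kN → net-section rupture.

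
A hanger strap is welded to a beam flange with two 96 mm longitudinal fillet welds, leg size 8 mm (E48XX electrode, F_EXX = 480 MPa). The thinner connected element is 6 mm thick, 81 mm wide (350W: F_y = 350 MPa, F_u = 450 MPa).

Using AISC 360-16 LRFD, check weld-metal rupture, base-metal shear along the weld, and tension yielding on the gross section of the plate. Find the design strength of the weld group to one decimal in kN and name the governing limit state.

153.1 kN (gross-section yield governs)

Weld metal: throat = 0.707×8 = 5.656 mm, L = 2×96 = 192 mm. φR_n = 0.75 × 0.6 × 480 × 5.656 × 192 = 234.6 kN.
Base metal shear (6 mm plate): yield φR_n = 1.0×0.6×350×6×192 = 241.9 kN; rupture φR_n = 0.75×0.6×450×6×192 = 233.3 kN; take 233.3 kN (rupture).
Tension yield (gross): A_g = 81×6 = 486 mm². φR_n = 0.90 × 350 × 486 = 153.1 kN.
Governing: min(234.6, 233.3, 153.1) = 153.1 kN → gross-section yield.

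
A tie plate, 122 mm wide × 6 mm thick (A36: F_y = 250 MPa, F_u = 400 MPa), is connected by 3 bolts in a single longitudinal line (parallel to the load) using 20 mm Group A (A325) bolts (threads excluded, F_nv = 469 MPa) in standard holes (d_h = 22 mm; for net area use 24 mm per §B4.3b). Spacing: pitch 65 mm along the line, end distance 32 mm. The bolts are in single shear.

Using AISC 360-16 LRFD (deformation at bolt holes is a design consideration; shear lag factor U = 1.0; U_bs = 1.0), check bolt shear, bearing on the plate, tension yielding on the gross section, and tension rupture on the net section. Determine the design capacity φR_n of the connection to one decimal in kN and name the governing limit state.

Bolt shear: A_b = π(20)²/4 = 314.16 mm². φR_n = 0.75 × 469 × 314.16 × 3 × 1 = 331.5 kN.
Bearing (6 mm plate, F_u = 400 MPa): end bolts L_c = 32 − 22/2 = 21, R_n = min(1.2×21×6×400, 2.4×20×6×400) = 60.48 kN/bolt; interior L_c = 65 − 22 = 43, R_n = 115.2 kN/bolt. φR_n = 0.75 × (1×60.48 + 2×115.2) = 218.2 kN.
Tension yield (gross): A_g = 122×6 = 732 mm². φR_n = 0.90 × 250 × 732 = 164.7 kN.
Tension rupture (net): A_n = (122 − 1×24)×6 = 588 mm² (U = 1.0, A_e = A_n). φR_n = 0.75 × 400 × 588 = 176.4 kN.
Governing: min(331.5, 218.2, 164.7, 176.4) = 164.7 kN → gross-section yield.

164.7 kN (gross-section yield governs)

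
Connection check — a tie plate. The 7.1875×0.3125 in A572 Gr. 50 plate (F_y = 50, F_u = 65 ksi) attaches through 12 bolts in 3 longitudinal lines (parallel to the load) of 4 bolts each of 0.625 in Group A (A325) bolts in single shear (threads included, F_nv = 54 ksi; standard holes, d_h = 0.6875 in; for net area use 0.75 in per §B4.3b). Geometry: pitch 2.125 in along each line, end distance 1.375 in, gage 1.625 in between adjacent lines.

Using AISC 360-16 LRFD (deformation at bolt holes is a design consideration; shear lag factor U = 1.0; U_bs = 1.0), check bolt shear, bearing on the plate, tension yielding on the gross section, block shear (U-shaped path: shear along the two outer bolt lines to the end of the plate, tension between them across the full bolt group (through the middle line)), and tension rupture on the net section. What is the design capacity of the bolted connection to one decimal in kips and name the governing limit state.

75.2 kips (net-section rupture governs)

Bolt shear: A_b = π(0.625)²/4 = 0.3068 in². φR_n = 0.75 × 54 × 0.3068 × 12 × 1 = 149.1 kips.
Bearing (0.3125 in plate, F_u = 65 ksi): end bolts L_c = 1.375 − 0.6875/2 = 1.03125, R_n = min(1.2×1.03125×0.3125×65, 2.4×0.625×0.3125×65) = 25.137 kips/bolt; interior L_c = 2.125 − 0.6875 = 1.4375, R_n = 30.469 kips/bolt. φR_n = 0.75 × (3×25.137 + 9×30.469) = 262.2 kips.
Tension yield (gross): A_g = 7.1875×0.3125 = 2.2461 in². φR_n = 0.90 × 50 × 2.2461 = 101.1 kips.
Block shear: shear path 2×[1.375+3×2.125] = 2×7.75 in, A_gv = 4.8438, A_nv = 2×(7.75 − 3.5×0.75)×0.3125 = 3.2031 in²; tension across gage: (3.25 − 2×0.75)×0.3125 = 0.54688 in². R_n = min(0.6×65×3.2031, 0.6×50×4.8438) + 1.0×65×0.54688 = min(124.92, 145.31) + 35.547 = 160.47 kips. φR_n = 0.75 × 160.47 = 120.4 kips.
Tension rupture (net): A_n = (7.1875 − 3×0.75)×0.3125 = 1.543 in² (U = 1.0, A_e = A_n). φR_n = 0.75 × 65 × 1.543 = 75.2 kips.
Governing: min(149.1, 262.2, 101.1, 120.4, 75.2) = 75.2 kips → net-section rupture.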